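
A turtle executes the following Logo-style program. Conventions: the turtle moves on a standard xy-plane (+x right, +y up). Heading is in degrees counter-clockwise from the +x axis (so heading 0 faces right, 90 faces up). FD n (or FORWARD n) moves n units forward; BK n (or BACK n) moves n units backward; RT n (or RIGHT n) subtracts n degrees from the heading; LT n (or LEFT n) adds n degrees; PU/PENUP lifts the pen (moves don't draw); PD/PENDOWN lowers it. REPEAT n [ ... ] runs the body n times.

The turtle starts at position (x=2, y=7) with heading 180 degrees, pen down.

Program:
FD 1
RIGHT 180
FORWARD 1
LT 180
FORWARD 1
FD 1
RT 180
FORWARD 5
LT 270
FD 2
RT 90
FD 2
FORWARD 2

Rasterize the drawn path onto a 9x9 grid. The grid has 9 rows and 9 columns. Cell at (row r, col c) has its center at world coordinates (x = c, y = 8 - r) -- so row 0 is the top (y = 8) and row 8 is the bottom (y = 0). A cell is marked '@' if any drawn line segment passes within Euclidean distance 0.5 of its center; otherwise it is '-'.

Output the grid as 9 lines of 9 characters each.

Segment 0: (2,7) -> (1,7)
Segment 1: (1,7) -> (2,7)
Segment 2: (2,7) -> (1,7)
Segment 3: (1,7) -> (0,7)
Segment 4: (0,7) -> (5,7)
Segment 5: (5,7) -> (5,5)
Segment 6: (5,5) -> (3,5)
Segment 7: (3,5) -> (1,5)

Answer: ---------
@@@@@@---
-----@---
-@@@@@---
---------
---------
---------
---------
---------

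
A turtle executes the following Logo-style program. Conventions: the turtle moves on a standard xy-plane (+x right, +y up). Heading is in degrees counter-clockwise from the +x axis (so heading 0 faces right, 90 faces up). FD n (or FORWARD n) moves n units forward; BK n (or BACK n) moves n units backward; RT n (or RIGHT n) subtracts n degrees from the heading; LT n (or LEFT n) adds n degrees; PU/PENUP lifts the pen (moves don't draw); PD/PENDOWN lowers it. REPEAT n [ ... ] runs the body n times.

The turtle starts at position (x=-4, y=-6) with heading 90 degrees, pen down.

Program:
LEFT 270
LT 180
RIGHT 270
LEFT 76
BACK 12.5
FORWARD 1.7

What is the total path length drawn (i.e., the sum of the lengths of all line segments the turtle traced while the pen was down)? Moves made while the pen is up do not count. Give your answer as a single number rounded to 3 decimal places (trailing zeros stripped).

Executing turtle program step by step:
Start: pos=(-4,-6), heading=90, pen down
LT 270: heading 90 -> 0
LT 180: heading 0 -> 180
RT 270: heading 180 -> 270
LT 76: heading 270 -> 346
BK 12.5: (-4,-6) -> (-16.129,-2.976) [heading=346, draw]
FD 1.7: (-16.129,-2.976) -> (-14.479,-3.387) [heading=346, draw]
Final: pos=(-14.479,-3.387), heading=346, 2 segment(s) drawn

Segment lengths:
  seg 1: (-4,-6) -> (-16.129,-2.976), length = 12.5
  seg 2: (-16.129,-2.976) -> (-14.479,-3.387), length = 1.7
Total = 14.2

Answer: 14.2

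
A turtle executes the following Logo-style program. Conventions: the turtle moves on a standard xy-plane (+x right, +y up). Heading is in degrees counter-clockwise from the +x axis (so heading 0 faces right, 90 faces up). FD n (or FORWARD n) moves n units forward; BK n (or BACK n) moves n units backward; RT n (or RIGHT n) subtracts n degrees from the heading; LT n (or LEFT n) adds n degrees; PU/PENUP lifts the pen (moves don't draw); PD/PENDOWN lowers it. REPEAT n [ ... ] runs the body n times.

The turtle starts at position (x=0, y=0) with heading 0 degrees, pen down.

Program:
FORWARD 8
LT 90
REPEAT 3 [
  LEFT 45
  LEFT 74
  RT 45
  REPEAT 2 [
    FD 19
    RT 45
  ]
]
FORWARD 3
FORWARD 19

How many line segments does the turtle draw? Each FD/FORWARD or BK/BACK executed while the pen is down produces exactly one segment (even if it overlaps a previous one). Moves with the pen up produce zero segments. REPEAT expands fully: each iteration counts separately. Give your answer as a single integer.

Executing turtle program step by step:
Start: pos=(0,0), heading=0, pen down
FD 8: (0,0) -> (8,0) [heading=0, draw]
LT 90: heading 0 -> 90
REPEAT 3 [
  -- iteration 1/3 --
  LT 45: heading 90 -> 135
  LT 74: heading 135 -> 209
  RT 45: heading 209 -> 164
  REPEAT 2 [
    -- iteration 1/2 --
    FD 19: (8,0) -> (-10.264,5.237) [heading=164, draw]
    RT 45: heading 164 -> 119
    -- iteration 2/2 --
    FD 19: (-10.264,5.237) -> (-19.475,21.855) [heading=119, draw]
    RT 45: heading 119 -> 74
  ]
  -- iteration 2/3 --
  LT 45: heading 74 -> 119
  LT 74: heading 119 -> 193
  RT 45: heading 193 -> 148
  REPEAT 2 [
    -- iteration 1/2 --
    FD 19: (-19.475,21.855) -> (-35.588,31.923) [heading=148, draw]
    RT 45: heading 148 -> 103
    -- iteration 2/2 --
    FD 19: (-35.588,31.923) -> (-39.862,50.436) [heading=103, draw]
    RT 45: heading 103 -> 58
  ]
  -- iteration 3/3 --
  LT 45: heading 58 -> 103
  LT 74: heading 103 -> 177
  RT 45: heading 177 -> 132
  REPEAT 2 [
    -- iteration 1/2 --
    FD 19: (-39.862,50.436) -> (-52.576,64.556) [heading=132, draw]
    RT 45: heading 132 -> 87
    -- iteration 2/2 --
    FD 19: (-52.576,64.556) -> (-51.581,83.53) [heading=87, draw]
    RT 45: heading 87 -> 42
  ]
]
FD 3: (-51.581,83.53) -> (-49.352,85.537) [heading=42, draw]
FD 19: (-49.352,85.537) -> (-35.232,98.251) [heading=42, draw]
Final: pos=(-35.232,98.251), heading=42, 9 segment(s) drawn
Segments drawn: 9

Answer: 9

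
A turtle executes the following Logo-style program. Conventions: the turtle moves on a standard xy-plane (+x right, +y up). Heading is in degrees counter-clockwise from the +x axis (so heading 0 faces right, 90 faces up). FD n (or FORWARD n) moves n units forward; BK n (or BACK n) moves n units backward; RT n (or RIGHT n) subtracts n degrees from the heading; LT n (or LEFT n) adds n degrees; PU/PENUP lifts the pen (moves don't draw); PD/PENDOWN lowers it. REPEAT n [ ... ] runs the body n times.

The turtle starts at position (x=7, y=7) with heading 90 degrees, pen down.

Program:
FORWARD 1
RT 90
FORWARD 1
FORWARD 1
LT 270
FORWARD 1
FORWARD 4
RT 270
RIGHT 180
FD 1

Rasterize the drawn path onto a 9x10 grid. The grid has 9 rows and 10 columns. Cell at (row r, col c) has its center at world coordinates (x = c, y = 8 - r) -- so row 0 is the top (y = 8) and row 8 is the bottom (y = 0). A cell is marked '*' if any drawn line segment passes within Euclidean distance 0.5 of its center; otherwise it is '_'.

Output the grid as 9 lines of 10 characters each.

Segment 0: (7,7) -> (7,8)
Segment 1: (7,8) -> (8,8)
Segment 2: (8,8) -> (9,8)
Segment 3: (9,8) -> (9,7)
Segment 4: (9,7) -> (9,3)
Segment 5: (9,3) -> (8,3)

Answer: _______***
_______*_*
_________*
_________*
_________*
________**
__________
__________
__________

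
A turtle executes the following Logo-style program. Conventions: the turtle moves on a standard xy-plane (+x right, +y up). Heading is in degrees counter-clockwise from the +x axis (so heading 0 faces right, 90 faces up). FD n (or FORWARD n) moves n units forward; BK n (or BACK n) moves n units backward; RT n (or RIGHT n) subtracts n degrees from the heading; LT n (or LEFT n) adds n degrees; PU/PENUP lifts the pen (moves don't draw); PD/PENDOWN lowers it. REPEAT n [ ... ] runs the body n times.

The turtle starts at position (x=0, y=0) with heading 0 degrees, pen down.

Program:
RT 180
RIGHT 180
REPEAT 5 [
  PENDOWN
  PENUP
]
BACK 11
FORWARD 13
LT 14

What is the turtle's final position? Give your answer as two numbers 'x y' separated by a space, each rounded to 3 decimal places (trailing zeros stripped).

Answer: 2 0

Derivation:
Executing turtle program step by step:
Start: pos=(0,0), heading=0, pen down
RT 180: heading 0 -> 180
RT 180: heading 180 -> 0
REPEAT 5 [
  -- iteration 1/5 --
  PD: pen down
  PU: pen up
  -- iteration 2/5 --
  PD: pen down
  PU: pen up
  -- iteration 3/5 --
  PD: pen down
  PU: pen up
  -- iteration 4/5 --
  PD: pen down
  PU: pen up
  -- iteration 5/5 --
  PD: pen down
  PU: pen up
]
BK 11: (0,0) -> (-11,0) [heading=0, move]
FD 13: (-11,0) -> (2,0) [heading=0, move]
LT 14: heading 0 -> 14
Final: pos=(2,0), heading=14, 0 segment(s) drawn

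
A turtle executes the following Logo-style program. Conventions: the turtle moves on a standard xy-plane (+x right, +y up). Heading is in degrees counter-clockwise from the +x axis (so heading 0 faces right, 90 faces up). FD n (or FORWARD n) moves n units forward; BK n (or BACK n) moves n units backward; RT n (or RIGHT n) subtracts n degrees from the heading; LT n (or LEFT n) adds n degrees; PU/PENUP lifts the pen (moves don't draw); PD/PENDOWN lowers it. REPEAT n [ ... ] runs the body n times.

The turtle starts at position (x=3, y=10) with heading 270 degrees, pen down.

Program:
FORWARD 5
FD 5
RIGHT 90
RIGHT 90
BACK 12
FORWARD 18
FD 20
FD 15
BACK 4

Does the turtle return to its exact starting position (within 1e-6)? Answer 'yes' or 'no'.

Answer: no

Derivation:
Executing turtle program step by step:
Start: pos=(3,10), heading=270, pen down
FD 5: (3,10) -> (3,5) [heading=270, draw]
FD 5: (3,5) -> (3,0) [heading=270, draw]
RT 90: heading 270 -> 180
RT 90: heading 180 -> 90
BK 12: (3,0) -> (3,-12) [heading=90, draw]
FD 18: (3,-12) -> (3,6) [heading=90, draw]
FD 20: (3,6) -> (3,26) [heading=90, draw]
FD 15: (3,26) -> (3,41) [heading=90, draw]
BK 4: (3,41) -> (3,37) [heading=90, draw]
Final: pos=(3,37), heading=90, 7 segment(s) drawn

Start position: (3, 10)
Final position: (3, 37)
Distance = 27; >= 1e-6 -> NOT closed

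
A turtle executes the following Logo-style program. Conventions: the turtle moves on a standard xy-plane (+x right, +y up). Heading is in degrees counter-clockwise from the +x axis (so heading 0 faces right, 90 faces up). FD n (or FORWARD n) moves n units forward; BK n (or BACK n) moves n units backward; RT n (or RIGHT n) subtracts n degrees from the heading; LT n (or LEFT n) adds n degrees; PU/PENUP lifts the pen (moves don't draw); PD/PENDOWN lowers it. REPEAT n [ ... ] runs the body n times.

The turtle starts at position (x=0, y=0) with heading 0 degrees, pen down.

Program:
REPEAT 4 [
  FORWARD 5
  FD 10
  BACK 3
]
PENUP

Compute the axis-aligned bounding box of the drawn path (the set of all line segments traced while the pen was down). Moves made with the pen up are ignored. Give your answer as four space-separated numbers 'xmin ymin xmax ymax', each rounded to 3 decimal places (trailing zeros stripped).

Executing turtle program step by step:
Start: pos=(0,0), heading=0, pen down
REPEAT 4 [
  -- iteration 1/4 --
  FD 5: (0,0) -> (5,0) [heading=0, draw]
  FD 10: (5,0) -> (15,0) [heading=0, draw]
  BK 3: (15,0) -> (12,0) [heading=0, draw]
  -- iteration 2/4 --
  FD 5: (12,0) -> (17,0) [heading=0, draw]
  FD 10: (17,0) -> (27,0) [heading=0, draw]
  BK 3: (27,0) -> (24,0) [heading=0, draw]
  -- iteration 3/4 --
  FD 5: (24,0) -> (29,0) [heading=0, draw]
  FD 10: (29,0) -> (39,0) [heading=0, draw]
  BK 3: (39,0) -> (36,0) [heading=0, draw]
  -- iteration 4/4 --
  FD 5: (36,0) -> (41,0) [heading=0, draw]
  FD 10: (41,0) -> (51,0) [heading=0, draw]
  BK 3: (51,0) -> (48,0) [heading=0, draw]
]
PU: pen up
Final: pos=(48,0), heading=0, 12 segment(s) drawn

Segment endpoints: x in {0, 5, 12, 15, 17, 24, 27, 29, 36, 39, 41, 48, 51}, y in {0}
xmin=0, ymin=0, xmax=51, ymax=0

Answer: 0 0 51 0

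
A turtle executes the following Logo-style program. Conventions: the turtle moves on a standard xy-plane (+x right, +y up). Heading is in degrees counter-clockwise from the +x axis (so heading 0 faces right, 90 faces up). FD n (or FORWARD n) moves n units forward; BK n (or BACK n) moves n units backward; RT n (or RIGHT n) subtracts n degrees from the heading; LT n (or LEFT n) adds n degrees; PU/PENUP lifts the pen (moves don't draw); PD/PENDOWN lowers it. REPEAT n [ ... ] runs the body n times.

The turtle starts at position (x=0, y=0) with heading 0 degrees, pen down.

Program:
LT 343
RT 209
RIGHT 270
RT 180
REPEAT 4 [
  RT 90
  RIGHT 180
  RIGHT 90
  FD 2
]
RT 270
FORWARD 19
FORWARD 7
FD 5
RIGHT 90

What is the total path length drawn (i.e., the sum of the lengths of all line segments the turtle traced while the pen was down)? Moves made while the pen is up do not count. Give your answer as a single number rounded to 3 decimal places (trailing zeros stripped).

Executing turtle program step by step:
Start: pos=(0,0), heading=0, pen down
LT 343: heading 0 -> 343
RT 209: heading 343 -> 134
RT 270: heading 134 -> 224
RT 180: heading 224 -> 44
REPEAT 4 [
  -- iteration 1/4 --
  RT 90: heading 44 -> 314
  RT 180: heading 314 -> 134
  RT 90: heading 134 -> 44
  FD 2: (0,0) -> (1.439,1.389) [heading=44, draw]
  -- iteration 2/4 --
  RT 90: heading 44 -> 314
  RT 180: heading 314 -> 134
  RT 90: heading 134 -> 44
  FD 2: (1.439,1.389) -> (2.877,2.779) [heading=44, draw]
  -- iteration 3/4 --
  RT 90: heading 44 -> 314
  RT 180: heading 314 -> 134
  RT 90: heading 134 -> 44
  FD 2: (2.877,2.779) -> (4.316,4.168) [heading=44, draw]
  -- iteration 4/4 --
  RT 90: heading 44 -> 314
  RT 180: heading 314 -> 134
  RT 90: heading 134 -> 44
  FD 2: (4.316,4.168) -> (5.755,5.557) [heading=44, draw]
]
RT 270: heading 44 -> 134
FD 19: (5.755,5.557) -> (-7.444,19.225) [heading=134, draw]
FD 7: (-7.444,19.225) -> (-12.306,24.26) [heading=134, draw]
FD 5: (-12.306,24.26) -> (-15.78,27.857) [heading=134, draw]
RT 90: heading 134 -> 44
Final: pos=(-15.78,27.857), heading=44, 7 segment(s) drawn

Segment lengths:
  seg 1: (0,0) -> (1.439,1.389), length = 2
  seg 2: (1.439,1.389) -> (2.877,2.779), length = 2
  seg 3: (2.877,2.779) -> (4.316,4.168), length = 2
  seg 4: (4.316,4.168) -> (5.755,5.557), length = 2
  seg 5: (5.755,5.557) -> (-7.444,19.225), length = 19
  seg 6: (-7.444,19.225) -> (-12.306,24.26), length = 7
  seg 7: (-12.306,24.26) -> (-15.78,27.857), length = 5
Total = 39

Answer: 39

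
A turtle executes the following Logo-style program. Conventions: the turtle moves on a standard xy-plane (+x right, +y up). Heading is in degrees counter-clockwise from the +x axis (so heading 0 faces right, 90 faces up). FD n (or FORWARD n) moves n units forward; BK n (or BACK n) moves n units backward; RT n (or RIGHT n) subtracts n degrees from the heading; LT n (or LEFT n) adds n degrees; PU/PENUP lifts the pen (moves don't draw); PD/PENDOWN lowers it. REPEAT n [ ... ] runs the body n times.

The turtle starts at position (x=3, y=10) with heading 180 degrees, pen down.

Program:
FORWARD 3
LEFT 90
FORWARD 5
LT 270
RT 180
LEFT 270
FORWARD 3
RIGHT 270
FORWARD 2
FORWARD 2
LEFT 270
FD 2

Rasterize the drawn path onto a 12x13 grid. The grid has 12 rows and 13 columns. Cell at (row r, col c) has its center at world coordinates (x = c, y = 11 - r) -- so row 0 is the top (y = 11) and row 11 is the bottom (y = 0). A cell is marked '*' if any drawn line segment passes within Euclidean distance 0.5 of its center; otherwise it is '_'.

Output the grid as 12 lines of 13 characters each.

Segment 0: (3,10) -> (0,10)
Segment 1: (0,10) -> (-0,5)
Segment 2: (-0,5) -> (-0,2)
Segment 3: (-0,2) -> (2,2)
Segment 4: (2,2) -> (4,2)
Segment 5: (4,2) -> (4,-0)

Answer: _____________
****_________
*____________
*____________
*____________
*____________
*____________
*____________
*____________
*****________
____*________
____*________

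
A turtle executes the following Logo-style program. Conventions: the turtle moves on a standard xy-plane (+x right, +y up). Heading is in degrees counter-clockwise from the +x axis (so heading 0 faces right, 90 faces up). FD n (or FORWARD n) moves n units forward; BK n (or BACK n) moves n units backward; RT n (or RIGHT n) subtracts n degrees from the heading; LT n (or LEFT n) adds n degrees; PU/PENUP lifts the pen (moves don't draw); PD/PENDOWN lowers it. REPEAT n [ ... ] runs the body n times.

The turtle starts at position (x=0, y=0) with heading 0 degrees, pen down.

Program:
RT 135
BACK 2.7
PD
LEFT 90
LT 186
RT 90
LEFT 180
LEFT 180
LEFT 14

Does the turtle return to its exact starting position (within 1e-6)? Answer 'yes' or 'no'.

Executing turtle program step by step:
Start: pos=(0,0), heading=0, pen down
RT 135: heading 0 -> 225
BK 2.7: (0,0) -> (1.909,1.909) [heading=225, draw]
PD: pen down
LT 90: heading 225 -> 315
LT 186: heading 315 -> 141
RT 90: heading 141 -> 51
LT 180: heading 51 -> 231
LT 180: heading 231 -> 51
LT 14: heading 51 -> 65
Final: pos=(1.909,1.909), heading=65, 1 segment(s) drawn

Start position: (0, 0)
Final position: (1.909, 1.909)
Distance = 2.7; >= 1e-6 -> NOT closed

Answer: no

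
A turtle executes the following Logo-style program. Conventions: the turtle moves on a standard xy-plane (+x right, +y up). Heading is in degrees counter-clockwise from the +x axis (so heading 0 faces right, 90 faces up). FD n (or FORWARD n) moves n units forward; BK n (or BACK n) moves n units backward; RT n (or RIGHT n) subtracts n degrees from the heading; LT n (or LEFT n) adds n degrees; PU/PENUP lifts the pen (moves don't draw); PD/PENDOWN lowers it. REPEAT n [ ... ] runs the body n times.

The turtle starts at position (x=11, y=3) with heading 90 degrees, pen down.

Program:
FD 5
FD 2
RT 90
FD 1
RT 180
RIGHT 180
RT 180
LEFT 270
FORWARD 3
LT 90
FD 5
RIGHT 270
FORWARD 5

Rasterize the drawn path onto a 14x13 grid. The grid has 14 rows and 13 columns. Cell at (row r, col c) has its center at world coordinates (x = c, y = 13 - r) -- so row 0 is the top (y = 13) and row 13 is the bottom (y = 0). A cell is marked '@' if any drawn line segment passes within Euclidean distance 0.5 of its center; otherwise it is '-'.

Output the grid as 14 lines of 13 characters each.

Answer: -------@@@@@@
-------@----@
-------@----@
-------@---@@
-------@---@-
-------@---@-
-----------@-
-----------@-
-----------@-
-----------@-
-----------@-
-------------
-------------
-------------

Derivation:
Segment 0: (11,3) -> (11,8)
Segment 1: (11,8) -> (11,10)
Segment 2: (11,10) -> (12,10)
Segment 3: (12,10) -> (12,13)
Segment 4: (12,13) -> (7,13)
Segment 5: (7,13) -> (7,8)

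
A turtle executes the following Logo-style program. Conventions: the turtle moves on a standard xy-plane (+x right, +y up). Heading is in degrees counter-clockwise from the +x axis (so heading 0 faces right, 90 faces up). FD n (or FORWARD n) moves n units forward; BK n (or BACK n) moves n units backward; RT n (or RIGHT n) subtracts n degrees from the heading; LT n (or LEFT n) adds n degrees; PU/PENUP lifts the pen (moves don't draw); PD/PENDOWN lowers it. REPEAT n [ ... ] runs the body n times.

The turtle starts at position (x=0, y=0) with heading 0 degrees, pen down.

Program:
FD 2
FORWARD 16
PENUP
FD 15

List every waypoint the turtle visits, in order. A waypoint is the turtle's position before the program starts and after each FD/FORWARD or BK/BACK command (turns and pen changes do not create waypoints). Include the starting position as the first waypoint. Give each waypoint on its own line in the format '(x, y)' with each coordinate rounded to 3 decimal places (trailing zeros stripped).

Answer: (0, 0)
(2, 0)
(18, 0)
(33, 0)

Derivation:
Executing turtle program step by step:
Start: pos=(0,0), heading=0, pen down
FD 2: (0,0) -> (2,0) [heading=0, draw]
FD 16: (2,0) -> (18,0) [heading=0, draw]
PU: pen up
FD 15: (18,0) -> (33,0) [heading=0, move]
Final: pos=(33,0), heading=0, 2 segment(s) drawn
Waypoints (4 total):
(0, 0)
(2, 0)
(18, 0)
(33, 0)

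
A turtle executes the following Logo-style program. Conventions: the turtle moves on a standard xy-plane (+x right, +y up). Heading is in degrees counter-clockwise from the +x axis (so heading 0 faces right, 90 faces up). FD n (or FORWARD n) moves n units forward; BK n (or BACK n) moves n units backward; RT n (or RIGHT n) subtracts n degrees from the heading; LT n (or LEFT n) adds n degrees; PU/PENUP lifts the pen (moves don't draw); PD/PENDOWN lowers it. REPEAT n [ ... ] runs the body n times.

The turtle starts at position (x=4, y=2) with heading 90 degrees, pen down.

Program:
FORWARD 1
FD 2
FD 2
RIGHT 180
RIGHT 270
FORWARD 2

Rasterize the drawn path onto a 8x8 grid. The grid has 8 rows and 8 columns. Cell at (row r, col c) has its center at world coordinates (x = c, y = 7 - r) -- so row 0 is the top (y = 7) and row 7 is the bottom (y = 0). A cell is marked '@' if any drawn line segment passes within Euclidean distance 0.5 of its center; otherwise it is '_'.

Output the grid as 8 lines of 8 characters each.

Segment 0: (4,2) -> (4,3)
Segment 1: (4,3) -> (4,5)
Segment 2: (4,5) -> (4,7)
Segment 3: (4,7) -> (6,7)

Answer: ____@@@_
____@___
____@___
____@___
____@___
____@___
________
________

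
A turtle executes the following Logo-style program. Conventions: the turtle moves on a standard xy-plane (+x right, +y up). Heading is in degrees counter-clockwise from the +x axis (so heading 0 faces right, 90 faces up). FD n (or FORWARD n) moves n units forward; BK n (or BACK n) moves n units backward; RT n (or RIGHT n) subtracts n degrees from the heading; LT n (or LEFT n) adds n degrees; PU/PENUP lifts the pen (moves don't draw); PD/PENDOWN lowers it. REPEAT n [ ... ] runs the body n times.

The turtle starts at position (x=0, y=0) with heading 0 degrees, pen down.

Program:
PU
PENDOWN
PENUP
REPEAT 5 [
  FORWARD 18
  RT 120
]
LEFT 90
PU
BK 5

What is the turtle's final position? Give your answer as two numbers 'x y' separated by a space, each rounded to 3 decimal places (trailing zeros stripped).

Executing turtle program step by step:
Start: pos=(0,0), heading=0, pen down
PU: pen up
PD: pen down
PU: pen up
REPEAT 5 [
  -- iteration 1/5 --
  FD 18: (0,0) -> (18,0) [heading=0, move]
  RT 120: heading 0 -> 240
  -- iteration 2/5 --
  FD 18: (18,0) -> (9,-15.588) [heading=240, move]
  RT 120: heading 240 -> 120
  -- iteration 3/5 --
  FD 18: (9,-15.588) -> (0,0) [heading=120, move]
  RT 120: heading 120 -> 0
  -- iteration 4/5 --
  FD 18: (0,0) -> (18,0) [heading=0, move]
  RT 120: heading 0 -> 240
  -- iteration 5/5 --
  FD 18: (18,0) -> (9,-15.588) [heading=240, move]
  RT 120: heading 240 -> 120
]
LT 90: heading 120 -> 210
PU: pen up
BK 5: (9,-15.588) -> (13.33,-13.088) [heading=210, move]
Final: pos=(13.33,-13.088), heading=210, 0 segment(s) drawn

Answer: 13.33 -13.088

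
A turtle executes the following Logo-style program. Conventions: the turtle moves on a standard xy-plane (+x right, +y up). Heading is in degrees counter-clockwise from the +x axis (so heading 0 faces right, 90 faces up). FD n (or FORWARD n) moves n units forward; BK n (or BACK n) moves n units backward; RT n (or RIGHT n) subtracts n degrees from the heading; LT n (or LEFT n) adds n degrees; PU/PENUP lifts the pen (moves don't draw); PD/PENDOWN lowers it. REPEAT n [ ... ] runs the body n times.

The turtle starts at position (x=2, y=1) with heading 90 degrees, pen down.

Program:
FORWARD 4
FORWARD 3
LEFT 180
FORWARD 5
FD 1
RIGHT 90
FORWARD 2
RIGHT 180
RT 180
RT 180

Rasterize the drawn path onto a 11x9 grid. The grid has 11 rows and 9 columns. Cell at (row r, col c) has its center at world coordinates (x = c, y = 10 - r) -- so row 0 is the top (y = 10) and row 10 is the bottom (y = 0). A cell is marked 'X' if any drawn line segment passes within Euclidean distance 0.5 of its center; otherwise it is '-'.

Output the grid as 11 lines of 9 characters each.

Answer: ---------
---------
--X------
--X------
--X------
--X------
--X------
--X------
XXX------
--X------
---------

Derivation:
Segment 0: (2,1) -> (2,5)
Segment 1: (2,5) -> (2,8)
Segment 2: (2,8) -> (2,3)
Segment 3: (2,3) -> (2,2)
Segment 4: (2,2) -> (-0,2)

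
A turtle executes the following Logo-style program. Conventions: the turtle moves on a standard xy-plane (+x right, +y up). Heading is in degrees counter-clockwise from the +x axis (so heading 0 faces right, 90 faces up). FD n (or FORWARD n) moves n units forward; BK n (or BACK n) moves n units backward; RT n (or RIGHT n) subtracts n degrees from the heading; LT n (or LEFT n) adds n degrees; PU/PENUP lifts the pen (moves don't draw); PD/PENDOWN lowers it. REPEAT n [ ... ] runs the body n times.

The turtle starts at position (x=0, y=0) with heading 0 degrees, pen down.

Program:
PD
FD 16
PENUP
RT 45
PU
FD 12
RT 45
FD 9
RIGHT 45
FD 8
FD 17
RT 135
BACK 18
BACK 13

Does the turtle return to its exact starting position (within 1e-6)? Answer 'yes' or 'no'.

Answer: no

Derivation:
Executing turtle program step by step:
Start: pos=(0,0), heading=0, pen down
PD: pen down
FD 16: (0,0) -> (16,0) [heading=0, draw]
PU: pen up
RT 45: heading 0 -> 315
PU: pen up
FD 12: (16,0) -> (24.485,-8.485) [heading=315, move]
RT 45: heading 315 -> 270
FD 9: (24.485,-8.485) -> (24.485,-17.485) [heading=270, move]
RT 45: heading 270 -> 225
FD 8: (24.485,-17.485) -> (18.828,-23.142) [heading=225, move]
FD 17: (18.828,-23.142) -> (6.808,-35.163) [heading=225, move]
RT 135: heading 225 -> 90
BK 18: (6.808,-35.163) -> (6.808,-53.163) [heading=90, move]
BK 13: (6.808,-53.163) -> (6.808,-66.163) [heading=90, move]
Final: pos=(6.808,-66.163), heading=90, 1 segment(s) drawn

Start position: (0, 0)
Final position: (6.808, -66.163)
Distance = 66.512; >= 1e-6 -> NOT closed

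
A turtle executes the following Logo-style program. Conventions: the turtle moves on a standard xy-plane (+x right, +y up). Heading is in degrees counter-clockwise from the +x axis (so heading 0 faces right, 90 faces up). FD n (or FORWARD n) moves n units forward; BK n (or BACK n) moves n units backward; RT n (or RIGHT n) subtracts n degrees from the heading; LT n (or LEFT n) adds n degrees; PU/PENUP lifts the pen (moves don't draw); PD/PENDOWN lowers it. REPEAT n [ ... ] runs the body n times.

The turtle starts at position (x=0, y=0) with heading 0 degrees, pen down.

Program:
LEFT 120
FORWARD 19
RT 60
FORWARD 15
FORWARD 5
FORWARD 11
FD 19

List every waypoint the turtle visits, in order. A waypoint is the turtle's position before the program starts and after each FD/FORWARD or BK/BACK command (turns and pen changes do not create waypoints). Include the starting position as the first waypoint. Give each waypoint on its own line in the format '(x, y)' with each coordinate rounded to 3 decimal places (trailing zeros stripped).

Executing turtle program step by step:
Start: pos=(0,0), heading=0, pen down
LT 120: heading 0 -> 120
FD 19: (0,0) -> (-9.5,16.454) [heading=120, draw]
RT 60: heading 120 -> 60
FD 15: (-9.5,16.454) -> (-2,29.445) [heading=60, draw]
FD 5: (-2,29.445) -> (0.5,33.775) [heading=60, draw]
FD 11: (0.5,33.775) -> (6,43.301) [heading=60, draw]
FD 19: (6,43.301) -> (15.5,59.756) [heading=60, draw]
Final: pos=(15.5,59.756), heading=60, 5 segment(s) drawn
Waypoints (6 total):
(0, 0)
(-9.5, 16.454)
(-2, 29.445)
(0.5, 33.775)
(6, 43.301)
(15.5, 59.756)

Answer: (0, 0)
(-9.5, 16.454)
(-2, 29.445)
(0.5, 33.775)
(6, 43.301)
(15.5, 59.756)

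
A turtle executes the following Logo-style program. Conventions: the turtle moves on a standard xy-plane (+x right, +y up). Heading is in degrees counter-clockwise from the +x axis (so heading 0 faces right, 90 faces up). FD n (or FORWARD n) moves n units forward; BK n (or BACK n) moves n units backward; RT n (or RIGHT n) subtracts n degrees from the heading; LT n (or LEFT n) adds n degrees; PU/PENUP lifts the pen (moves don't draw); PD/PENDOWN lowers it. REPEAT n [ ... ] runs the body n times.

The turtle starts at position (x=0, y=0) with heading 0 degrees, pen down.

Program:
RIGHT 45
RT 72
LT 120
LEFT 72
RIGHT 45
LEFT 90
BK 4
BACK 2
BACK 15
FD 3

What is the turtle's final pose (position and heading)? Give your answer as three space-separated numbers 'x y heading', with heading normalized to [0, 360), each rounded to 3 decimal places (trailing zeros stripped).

Answer: 9 -15.588 120

Derivation:
Executing turtle program step by step:
Start: pos=(0,0), heading=0, pen down
RT 45: heading 0 -> 315
RT 72: heading 315 -> 243
LT 120: heading 243 -> 3
LT 72: heading 3 -> 75
RT 45: heading 75 -> 30
LT 90: heading 30 -> 120
BK 4: (0,0) -> (2,-3.464) [heading=120, draw]
BK 2: (2,-3.464) -> (3,-5.196) [heading=120, draw]
BK 15: (3,-5.196) -> (10.5,-18.187) [heading=120, draw]
FD 3: (10.5,-18.187) -> (9,-15.588) [heading=120, draw]
Final: pos=(9,-15.588), heading=120, 4 segment(s) drawn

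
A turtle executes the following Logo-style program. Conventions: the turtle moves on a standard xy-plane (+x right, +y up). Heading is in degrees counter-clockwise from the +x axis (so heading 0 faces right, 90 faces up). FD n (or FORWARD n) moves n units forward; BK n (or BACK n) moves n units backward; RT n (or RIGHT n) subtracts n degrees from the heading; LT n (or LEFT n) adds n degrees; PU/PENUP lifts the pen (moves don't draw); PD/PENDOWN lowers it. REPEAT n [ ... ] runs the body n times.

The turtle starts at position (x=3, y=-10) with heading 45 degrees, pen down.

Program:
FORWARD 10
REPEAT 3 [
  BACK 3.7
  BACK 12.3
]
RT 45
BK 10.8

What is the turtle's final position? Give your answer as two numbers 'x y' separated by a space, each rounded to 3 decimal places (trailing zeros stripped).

Answer: -34.67 -36.87

Derivation:
Executing turtle program step by step:
Start: pos=(3,-10), heading=45, pen down
FD 10: (3,-10) -> (10.071,-2.929) [heading=45, draw]
REPEAT 3 [
  -- iteration 1/3 --
  BK 3.7: (10.071,-2.929) -> (7.455,-5.545) [heading=45, draw]
  BK 12.3: (7.455,-5.545) -> (-1.243,-14.243) [heading=45, draw]
  -- iteration 2/3 --
  BK 3.7: (-1.243,-14.243) -> (-3.859,-16.859) [heading=45, draw]
  BK 12.3: (-3.859,-16.859) -> (-12.556,-25.556) [heading=45, draw]
  -- iteration 3/3 --
  BK 3.7: (-12.556,-25.556) -> (-15.173,-28.173) [heading=45, draw]
  BK 12.3: (-15.173,-28.173) -> (-23.87,-36.87) [heading=45, draw]
]
RT 45: heading 45 -> 0
BK 10.8: (-23.87,-36.87) -> (-34.67,-36.87) [heading=0, draw]
Final: pos=(-34.67,-36.87), heading=0, 8 segment(s) drawn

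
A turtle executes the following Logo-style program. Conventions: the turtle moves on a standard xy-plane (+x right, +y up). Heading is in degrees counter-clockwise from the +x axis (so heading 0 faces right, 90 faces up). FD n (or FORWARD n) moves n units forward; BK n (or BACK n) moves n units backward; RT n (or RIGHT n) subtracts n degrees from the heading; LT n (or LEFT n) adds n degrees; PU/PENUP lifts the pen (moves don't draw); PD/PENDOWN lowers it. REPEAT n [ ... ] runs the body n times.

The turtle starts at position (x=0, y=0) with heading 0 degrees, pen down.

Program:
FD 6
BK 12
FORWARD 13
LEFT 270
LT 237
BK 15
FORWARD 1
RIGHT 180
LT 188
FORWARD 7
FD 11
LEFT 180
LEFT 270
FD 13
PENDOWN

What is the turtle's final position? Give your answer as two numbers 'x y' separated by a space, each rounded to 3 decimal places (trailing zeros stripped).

Executing turtle program step by step:
Start: pos=(0,0), heading=0, pen down
FD 6: (0,0) -> (6,0) [heading=0, draw]
BK 12: (6,0) -> (-6,0) [heading=0, draw]
FD 13: (-6,0) -> (7,0) [heading=0, draw]
LT 270: heading 0 -> 270
LT 237: heading 270 -> 147
BK 15: (7,0) -> (19.58,-8.17) [heading=147, draw]
FD 1: (19.58,-8.17) -> (18.741,-7.625) [heading=147, draw]
RT 180: heading 147 -> 327
LT 188: heading 327 -> 155
FD 7: (18.741,-7.625) -> (12.397,-4.667) [heading=155, draw]
FD 11: (12.397,-4.667) -> (2.428,-0.018) [heading=155, draw]
LT 180: heading 155 -> 335
LT 270: heading 335 -> 245
FD 13: (2.428,-0.018) -> (-3.066,-11.8) [heading=245, draw]
PD: pen down
Final: pos=(-3.066,-11.8), heading=245, 8 segment(s) drawn

Answer: -3.066 -11.8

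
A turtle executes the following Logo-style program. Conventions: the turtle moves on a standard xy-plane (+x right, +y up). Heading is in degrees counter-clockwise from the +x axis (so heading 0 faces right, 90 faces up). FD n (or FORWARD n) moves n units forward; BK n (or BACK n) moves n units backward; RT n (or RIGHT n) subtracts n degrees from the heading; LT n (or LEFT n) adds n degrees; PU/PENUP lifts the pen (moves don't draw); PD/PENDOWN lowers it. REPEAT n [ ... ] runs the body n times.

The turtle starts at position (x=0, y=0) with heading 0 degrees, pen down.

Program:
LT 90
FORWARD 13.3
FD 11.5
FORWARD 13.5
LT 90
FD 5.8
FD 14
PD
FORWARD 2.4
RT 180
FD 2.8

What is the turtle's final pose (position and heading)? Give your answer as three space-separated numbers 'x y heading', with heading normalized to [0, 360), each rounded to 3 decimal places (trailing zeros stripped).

Executing turtle program step by step:
Start: pos=(0,0), heading=0, pen down
LT 90: heading 0 -> 90
FD 13.3: (0,0) -> (0,13.3) [heading=90, draw]
FD 11.5: (0,13.3) -> (0,24.8) [heading=90, draw]
FD 13.5: (0,24.8) -> (0,38.3) [heading=90, draw]
LT 90: heading 90 -> 180
FD 5.8: (0,38.3) -> (-5.8,38.3) [heading=180, draw]
FD 14: (-5.8,38.3) -> (-19.8,38.3) [heading=180, draw]
PD: pen down
FD 2.4: (-19.8,38.3) -> (-22.2,38.3) [heading=180, draw]
RT 180: heading 180 -> 0
FD 2.8: (-22.2,38.3) -> (-19.4,38.3) [heading=0, draw]
Final: pos=(-19.4,38.3), heading=0, 7 segment(s) drawn

Answer: -19.4 38.3 0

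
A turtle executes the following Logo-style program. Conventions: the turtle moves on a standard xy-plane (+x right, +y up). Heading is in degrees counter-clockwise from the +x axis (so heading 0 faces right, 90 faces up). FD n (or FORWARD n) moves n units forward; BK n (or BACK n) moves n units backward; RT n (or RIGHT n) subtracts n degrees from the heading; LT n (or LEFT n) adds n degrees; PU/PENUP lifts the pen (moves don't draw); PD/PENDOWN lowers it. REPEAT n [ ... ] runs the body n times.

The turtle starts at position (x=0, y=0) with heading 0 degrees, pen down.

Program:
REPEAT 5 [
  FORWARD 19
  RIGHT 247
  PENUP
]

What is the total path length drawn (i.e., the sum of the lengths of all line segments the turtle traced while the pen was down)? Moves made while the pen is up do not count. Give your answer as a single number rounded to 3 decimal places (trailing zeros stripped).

Answer: 19

Derivation:
Executing turtle program step by step:
Start: pos=(0,0), heading=0, pen down
REPEAT 5 [
  -- iteration 1/5 --
  FD 19: (0,0) -> (19,0) [heading=0, draw]
  RT 247: heading 0 -> 113
  PU: pen up
  -- iteration 2/5 --
  FD 19: (19,0) -> (11.576,17.49) [heading=113, move]
  RT 247: heading 113 -> 226
  PU: pen up
  -- iteration 3/5 --
  FD 19: (11.576,17.49) -> (-1.622,3.822) [heading=226, move]
  RT 247: heading 226 -> 339
  PU: pen up
  -- iteration 4/5 --
  FD 19: (-1.622,3.822) -> (16.116,-2.987) [heading=339, move]
  RT 247: heading 339 -> 92
  PU: pen up
  -- iteration 5/5 --
  FD 19: (16.116,-2.987) -> (15.453,16.002) [heading=92, move]
  RT 247: heading 92 -> 205
  PU: pen up
]
Final: pos=(15.453,16.002), heading=205, 1 segment(s) drawn

Segment lengths:
  seg 1: (0,0) -> (19,0), length = 19
Total = 19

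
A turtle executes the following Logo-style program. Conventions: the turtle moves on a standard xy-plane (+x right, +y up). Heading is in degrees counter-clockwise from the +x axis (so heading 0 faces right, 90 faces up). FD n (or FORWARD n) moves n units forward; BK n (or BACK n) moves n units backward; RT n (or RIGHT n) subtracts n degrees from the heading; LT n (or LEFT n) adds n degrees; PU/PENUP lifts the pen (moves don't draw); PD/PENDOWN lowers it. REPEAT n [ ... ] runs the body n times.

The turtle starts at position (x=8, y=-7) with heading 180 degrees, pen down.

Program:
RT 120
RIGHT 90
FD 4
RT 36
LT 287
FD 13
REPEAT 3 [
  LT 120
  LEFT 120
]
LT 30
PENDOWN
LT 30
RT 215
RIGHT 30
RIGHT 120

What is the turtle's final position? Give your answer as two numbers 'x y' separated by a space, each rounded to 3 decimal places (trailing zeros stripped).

Answer: 1.653 -17.529

Derivation:
Executing turtle program step by step:
Start: pos=(8,-7), heading=180, pen down
RT 120: heading 180 -> 60
RT 90: heading 60 -> 330
FD 4: (8,-7) -> (11.464,-9) [heading=330, draw]
RT 36: heading 330 -> 294
LT 287: heading 294 -> 221
FD 13: (11.464,-9) -> (1.653,-17.529) [heading=221, draw]
REPEAT 3 [
  -- iteration 1/3 --
  LT 120: heading 221 -> 341
  LT 120: heading 341 -> 101
  -- iteration 2/3 --
  LT 120: heading 101 -> 221
  LT 120: heading 221 -> 341
  -- iteration 3/3 --
  LT 120: heading 341 -> 101
  LT 120: heading 101 -> 221
]
LT 30: heading 221 -> 251
PD: pen down
LT 30: heading 251 -> 281
RT 215: heading 281 -> 66
RT 30: heading 66 -> 36
RT 120: heading 36 -> 276
Final: pos=(1.653,-17.529), heading=276, 2 segment(s) drawn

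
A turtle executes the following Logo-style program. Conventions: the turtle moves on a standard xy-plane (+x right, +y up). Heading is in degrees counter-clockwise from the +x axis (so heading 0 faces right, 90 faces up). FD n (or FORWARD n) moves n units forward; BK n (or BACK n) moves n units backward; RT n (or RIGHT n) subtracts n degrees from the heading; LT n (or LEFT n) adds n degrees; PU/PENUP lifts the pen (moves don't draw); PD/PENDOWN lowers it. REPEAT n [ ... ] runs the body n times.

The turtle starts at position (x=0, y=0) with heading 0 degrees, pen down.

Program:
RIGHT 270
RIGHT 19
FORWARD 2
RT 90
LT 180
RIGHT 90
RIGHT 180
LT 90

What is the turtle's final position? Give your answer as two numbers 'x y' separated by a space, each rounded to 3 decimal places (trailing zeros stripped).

Executing turtle program step by step:
Start: pos=(0,0), heading=0, pen down
RT 270: heading 0 -> 90
RT 19: heading 90 -> 71
FD 2: (0,0) -> (0.651,1.891) [heading=71, draw]
RT 90: heading 71 -> 341
LT 180: heading 341 -> 161
RT 90: heading 161 -> 71
RT 180: heading 71 -> 251
LT 90: heading 251 -> 341
Final: pos=(0.651,1.891), heading=341, 1 segment(s) drawn

Answer: 0.651 1.891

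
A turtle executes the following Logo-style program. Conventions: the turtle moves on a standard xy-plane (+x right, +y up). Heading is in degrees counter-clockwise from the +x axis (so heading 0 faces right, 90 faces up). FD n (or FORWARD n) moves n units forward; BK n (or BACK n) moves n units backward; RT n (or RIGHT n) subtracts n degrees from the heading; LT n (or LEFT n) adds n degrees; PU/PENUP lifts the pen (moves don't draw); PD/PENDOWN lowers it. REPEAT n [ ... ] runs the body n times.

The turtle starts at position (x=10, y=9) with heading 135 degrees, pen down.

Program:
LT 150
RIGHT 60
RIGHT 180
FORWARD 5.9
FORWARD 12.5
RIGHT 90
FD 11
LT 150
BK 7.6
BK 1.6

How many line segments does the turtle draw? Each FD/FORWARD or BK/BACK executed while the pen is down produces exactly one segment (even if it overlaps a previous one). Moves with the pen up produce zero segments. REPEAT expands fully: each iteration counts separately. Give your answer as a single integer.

Executing turtle program step by step:
Start: pos=(10,9), heading=135, pen down
LT 150: heading 135 -> 285
RT 60: heading 285 -> 225
RT 180: heading 225 -> 45
FD 5.9: (10,9) -> (14.172,13.172) [heading=45, draw]
FD 12.5: (14.172,13.172) -> (23.011,22.011) [heading=45, draw]
RT 90: heading 45 -> 315
FD 11: (23.011,22.011) -> (30.789,14.233) [heading=315, draw]
LT 150: heading 315 -> 105
BK 7.6: (30.789,14.233) -> (32.756,6.892) [heading=105, draw]
BK 1.6: (32.756,6.892) -> (33.17,5.346) [heading=105, draw]
Final: pos=(33.17,5.346), heading=105, 5 segment(s) drawn
Segments drawn: 5

Answer: 5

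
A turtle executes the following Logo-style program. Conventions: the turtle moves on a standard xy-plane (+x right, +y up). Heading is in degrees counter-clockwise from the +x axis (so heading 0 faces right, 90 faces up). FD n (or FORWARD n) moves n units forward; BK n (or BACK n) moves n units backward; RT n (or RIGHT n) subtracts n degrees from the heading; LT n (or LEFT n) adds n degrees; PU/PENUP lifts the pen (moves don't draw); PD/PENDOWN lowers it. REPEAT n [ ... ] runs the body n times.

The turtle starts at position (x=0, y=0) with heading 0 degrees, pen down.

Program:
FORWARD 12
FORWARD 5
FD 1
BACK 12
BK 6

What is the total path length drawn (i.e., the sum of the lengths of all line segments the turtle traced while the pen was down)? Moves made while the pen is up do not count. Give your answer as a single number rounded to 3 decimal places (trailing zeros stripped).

Executing turtle program step by step:
Start: pos=(0,0), heading=0, pen down
FD 12: (0,0) -> (12,0) [heading=0, draw]
FD 5: (12,0) -> (17,0) [heading=0, draw]
FD 1: (17,0) -> (18,0) [heading=0, draw]
BK 12: (18,0) -> (6,0) [heading=0, draw]
BK 6: (6,0) -> (0,0) [heading=0, draw]
Final: pos=(0,0), heading=0, 5 segment(s) drawn

Segment lengths:
  seg 1: (0,0) -> (12,0), length = 12
  seg 2: (12,0) -> (17,0), length = 5
  seg 3: (17,0) -> (18,0), length = 1
  seg 4: (18,0) -> (6,0), length = 12
  seg 5: (6,0) -> (0,0), length = 6
Total = 36

Answer: 36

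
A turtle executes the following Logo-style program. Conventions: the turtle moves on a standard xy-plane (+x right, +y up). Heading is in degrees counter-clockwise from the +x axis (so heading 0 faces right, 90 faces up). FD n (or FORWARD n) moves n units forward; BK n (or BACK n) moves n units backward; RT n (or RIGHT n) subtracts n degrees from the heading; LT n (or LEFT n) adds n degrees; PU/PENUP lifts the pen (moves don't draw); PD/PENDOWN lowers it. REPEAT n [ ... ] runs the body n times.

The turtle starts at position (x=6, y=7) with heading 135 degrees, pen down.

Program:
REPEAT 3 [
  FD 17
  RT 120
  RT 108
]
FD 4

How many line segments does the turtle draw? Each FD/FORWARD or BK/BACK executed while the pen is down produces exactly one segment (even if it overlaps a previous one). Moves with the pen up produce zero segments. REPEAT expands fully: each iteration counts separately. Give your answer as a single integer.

Answer: 4

Derivation:
Executing turtle program step by step:
Start: pos=(6,7), heading=135, pen down
REPEAT 3 [
  -- iteration 1/3 --
  FD 17: (6,7) -> (-6.021,19.021) [heading=135, draw]
  RT 120: heading 135 -> 15
  RT 108: heading 15 -> 267
  -- iteration 2/3 --
  FD 17: (-6.021,19.021) -> (-6.911,2.044) [heading=267, draw]
  RT 120: heading 267 -> 147
  RT 108: heading 147 -> 39
  -- iteration 3/3 --
  FD 17: (-6.911,2.044) -> (6.301,12.743) [heading=39, draw]
  RT 120: heading 39 -> 279
  RT 108: heading 279 -> 171
]
FD 4: (6.301,12.743) -> (2.35,13.368) [heading=171, draw]
Final: pos=(2.35,13.368), heading=171, 4 segment(s) drawn
Segments drawn: 4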